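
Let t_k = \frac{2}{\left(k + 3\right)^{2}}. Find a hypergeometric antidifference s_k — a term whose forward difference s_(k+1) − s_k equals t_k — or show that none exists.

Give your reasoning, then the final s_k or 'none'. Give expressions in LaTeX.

Compute t_(k+1)/t_k: get (k + 3)**2/(k + 4)**2.
Normal form (A,B,C) = (k**2 + 6*k + 9, k**2 + 8*k + 16, 1).
Key eq: (k**2 + 6*k + 9)·f(k+1) = (k**2 + 6*k + 9)·f(k) + (1).
From deg A=2, deg B=2, deg C=0: d=0.
Generic f = c0 gives residual -1; -1 = 0 cannot hold, so t_k is not Gosper-summable.

not Gosper-summable; s_k does not exist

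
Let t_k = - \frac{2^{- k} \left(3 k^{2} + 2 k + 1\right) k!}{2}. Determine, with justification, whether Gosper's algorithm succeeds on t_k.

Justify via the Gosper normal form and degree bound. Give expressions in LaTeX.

Step 1: r(k) = (k + 1)*(2*k + 3*(k + 1)**2 + 3)/(2*(3*k**2 + 2*k + 1)).
Normal form (A,B,C) = (k/2 + 1/2, 1, k**2 + 2*k/3 + 1/3).
f must satisfy (k/2 + 1/2)·f(k+1) − (1)·f(k) = k**2 + 2*k/3 + 1/3.
Degrees (1,0,2) ⇒ d ≤ 1.
A polynomial solution: f(k) = 2*(3*k + 2)/3.
Certificate R = B(k−1)f/C = 2*(3*k + 2)/(3*k**2 + 2*k + 1) gives s_k = -(3*k + 2)*factorial(k)/2**k.
Verify: -(3*k**2 + 2*k + 1)*factorial(k)/(2*2**k) matches t_k.

Yes. s_k = - 2^{- k} \left(3 k + 2\right) k!.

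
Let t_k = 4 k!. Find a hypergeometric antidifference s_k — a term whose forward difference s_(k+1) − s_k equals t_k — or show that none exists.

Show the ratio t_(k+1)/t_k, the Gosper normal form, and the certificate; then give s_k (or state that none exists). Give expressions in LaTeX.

not Gosper-summable; s_k does not exist

The ratio is k + 1.
Take A(k)=k + 1, B(k)=1, C(k)=1.
Set up (k + 1)·f(k+1) − (1)·f(k) − (1) = 0.
Degrees (1,0,0) ⇒ d ≤ -1.
Negative degree bound (-1): no f exists, t_k not Gosper-summable.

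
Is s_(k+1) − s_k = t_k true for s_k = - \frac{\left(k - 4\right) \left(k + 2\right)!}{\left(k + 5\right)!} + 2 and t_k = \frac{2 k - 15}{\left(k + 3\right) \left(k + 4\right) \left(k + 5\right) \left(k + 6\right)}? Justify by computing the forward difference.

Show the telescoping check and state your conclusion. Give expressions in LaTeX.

valid (s_(k+1) − s_k reduces to t_k)

s_(k+1) = -(k - 3)*factorial(k + 3)/factorial(k + 6) + 2
s_(k+1) − s_k = (2*k - 15)/((k + 3)*(k + 4)*(k + 5)*(k + 6))
(s_(k+1) − s_k) − t_k = 0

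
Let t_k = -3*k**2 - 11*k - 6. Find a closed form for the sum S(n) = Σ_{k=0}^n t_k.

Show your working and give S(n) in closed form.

Ratio r(k) = (3*k**2 + 17*k + 20)/(3*k**2 + 11*k + 6).
A = 1, B = 1, C = k**2 + 11*k/3 + 2.
Set up (1)·f(k+1) − (1)·f(k) − (k**2 + 11*k/3 + 2) = 0.
Degrees (0,0,2) ⇒ d ≤ 3.
Match coefficients ⇒ f(k) = k*(k**2 + 4*k + 1)/3.
Certificate R = B(k−1)f/C = k*(k**2 + 4*k + 1)/((k + 3)*(3*k + 2)) gives s_k = k*(-k**2 - 4*k - 1).
Δs = -3*k**2 - 11*k - 6, as required.
s_(n+1) = -n**3 - 7*n**2 - 12*n - 6 and s_(0) = 0, so S(n) = -n**3 - 7*n**2 - 12*n - 6.

S(n) = -n**3 - 7*n**2 - 12*n - 6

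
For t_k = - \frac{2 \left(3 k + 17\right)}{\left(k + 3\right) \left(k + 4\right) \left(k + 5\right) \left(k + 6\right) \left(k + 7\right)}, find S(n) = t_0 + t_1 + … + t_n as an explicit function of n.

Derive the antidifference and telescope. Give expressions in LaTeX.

S(n) = \frac{- n^{3} - 16 n^{2} - 83 n - 68}{36 \left(n^{3} + 16 n^{2} + 83 n + 140\right)}

t_(k+1)/t_k = (k + 3)*(3*k + 20)/((k + 8)*(3*k + 17)).
So A=k + 3 and B=k + 8, with C=k + 17/3.
Set up (k + 3)·f(k+1) − (k + 7)·f(k) − (k + 17/3) = 0.
From deg A=1, deg B=1, deg C=1: d=4.
A polynomial solution: f(k) = k*(k + 5)*(k**2 + 13*k + 54)/216.
Certificate R = B(k−1)f/C = k*(k + 5)*(k + 7)*(k**2 + 13*k + 54)/(72*(3*k + 17)) gives s_k = k*(-k**2 - 13*k - 54)/(36*(k**3 + 13*k**2 + 54*k + 72)).
Δs = 2*(-3*k - 17)/(k**5 + 25*k**4 + 245*k**3 + 1175*k**2 + 2754*k + 2520), as required.
Evaluate: s_(n+1) = (-n**3 - 16*n**2 - 83*n - 68)/(36*(n**3 + 16*n**2 + 83*n + 140)); subtract s_(0) = 0 ⇒ S(n) = (-n**3 - 16*n**2 - 83*n - 68)/(36*(n**3 + 16*n**2 + 83*n + 140)).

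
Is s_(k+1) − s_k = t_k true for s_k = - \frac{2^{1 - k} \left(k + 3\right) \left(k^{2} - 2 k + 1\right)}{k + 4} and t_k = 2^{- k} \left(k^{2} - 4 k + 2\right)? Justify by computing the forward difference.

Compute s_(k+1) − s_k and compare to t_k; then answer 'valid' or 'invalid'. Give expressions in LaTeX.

s_(k+1) = k**2*(-k - 4)/(2**k*(k + 5))
s_(k+1) − s_k = (k**4 + 4*k**3 - 16*k**2 - 44*k + 30)/(2**k*(k**2 + 9*k + 20))
(s_(k+1) − s_k) − t_k = (-k**3 - 2*k**2 + 18*k - 10)/(2**k*(k**2 + 9*k + 20))

Invalid: residual \frac{2^{- k} \left(- k^{3} - 2 k^{2} + 18 k - 10\right)}{k^{2} + 9 k + 20} ≠ 0.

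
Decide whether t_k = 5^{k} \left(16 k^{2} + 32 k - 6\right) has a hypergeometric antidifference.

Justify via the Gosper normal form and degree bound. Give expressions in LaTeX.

Ratio r(k) = 5*(8*k**2 + 32*k + 21)/(8*k**2 + 16*k - 3).
So A=5 and B=1, with C=k**2 + 2*k - 3/8.
Set up (5)·f(k+1) − (1)·f(k) − (k**2 + 2*k - 3/8) = 0.
From deg A=0, deg B=0, deg C=2: d=2.
Solving with deg f ≤ 2: f(k) = (2*k**2 - k - 2)/8.
Get s_k = R·t_k = 2*5**k*(2*k**2 - k - 2) with R(k) = B(k−1)f(k)/C(k) = (2*k**2 - k - 2)/(8*k**2 + 16*k - 3).
s_(k+1) − s_k = 5**k*(16*k**2 + 32*k - 6) = t_k.

Yes. s_k = 2 \cdot 5^{k} \left(2 k^{2} - k - 2\right).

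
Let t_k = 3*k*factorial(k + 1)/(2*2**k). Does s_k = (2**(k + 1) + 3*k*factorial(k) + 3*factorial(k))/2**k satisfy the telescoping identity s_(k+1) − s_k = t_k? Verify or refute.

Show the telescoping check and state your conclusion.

valid; difference matches t_k

s_(k+1) = (4*2**k + 3*k**2*factorial(k) + 9*k*factorial(k) + 6*factorial(k))/(2*2**k)
s_(k+1) − s_k = 3*k*factorial(k + 1)/(2*2**k)
(s_(k+1) − s_k) − t_k = 0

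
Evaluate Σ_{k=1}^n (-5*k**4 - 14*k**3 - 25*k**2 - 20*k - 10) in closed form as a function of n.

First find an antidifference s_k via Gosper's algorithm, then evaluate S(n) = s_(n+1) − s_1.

The ratio is (5*k**4 + 34*k**3 + 97*k**2 + 132*k + 74)/(5*k**4 + 14*k**3 + 25*k**2 + 20*k + 10).
A = 1, B = 1, C = k**4 + 14*k**3/5 + 5*k**2 + 4*k + 2.
Solve (1)·f(k+1) − (1)·f(k) = k**4 + 14*k**3/5 + 5*k**2 + 4*k + 2.
From deg A=0, deg B=0, deg C=4: d=5.
Match coefficients ⇒ f(k) = k*(k**4 + k**3 + 3*k**2 + k + 4)/5.
Then R = B(k−1)f/C = k*(k**4 + k**3 + 3*k**2 + k + 4)/(5*k**4 + 14*k**3 + 25*k**2 + 20*k + 10), so s_k = R(k)·t_k = k*(-k**4 - k**3 - 3*k**2 - k - 4).
Check: Δs_k = -5*k**4 - 14*k**3 - 25*k**2 - 20*k - 10. ✓
Evaluate: s_(n+1) = -n**5 - 6*n**4 - 17*n**3 - 26*n**2 - 24*n - 10; subtract s_(1) = -10 ⇒ S(n) = n*(-n**4 - 6*n**3 - 17*n**2 - 26*n - 24).

S(n) = n*(-n**4 - 6*n**3 - 17*n**2 - 26*n - 24)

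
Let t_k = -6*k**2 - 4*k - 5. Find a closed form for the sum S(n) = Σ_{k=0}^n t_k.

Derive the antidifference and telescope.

Step 1: r(k) = (6*k**2 + 16*k + 15)/(6*k**2 + 4*k + 5).
Normal form (A,B,C) = (1, 1, k**2 + 2*k/3 + 5/6).
Key eq: (1)·f(k+1) = (1)·f(k) + (k**2 + 2*k/3 + 5/6).
Degrees (0,0,2) ⇒ d ≤ 3.
Match coefficients ⇒ f(k) = k*(2*k**2 - k + 4)/6.
Then R = B(k−1)f/C = k*(2*k**2 - k + 4)/(6*k**2 + 4*k + 5), so s_k = R(k)·t_k = k*(-2*k**2 + k - 4).
s_(k+1) − s_k = -6*k**2 - 4*k - 5 = t_k.
Evaluate: s_(n+1) = -2*n**3 - 5*n**2 - 8*n - 5; subtract s_(0) = 0 ⇒ S(n) = -2*n**3 - 5*n**2 - 8*n - 5.

S(n) = -2*n**3 - 5*n**2 - 8*n - 5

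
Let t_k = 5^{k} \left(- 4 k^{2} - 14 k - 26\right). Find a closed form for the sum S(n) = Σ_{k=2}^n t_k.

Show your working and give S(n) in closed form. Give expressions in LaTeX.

Step 1: r(k) = 5*(2*k**2 + 11*k + 22)/(2*k**2 + 7*k + 13).
Normal form (A,B,C) = (5, 1, k**2 + 7*k/2 + 13/2).
Set up (5)·f(k+1) − (1)·f(k) − (k**2 + 7*k/2 + 13/2) = 0.
deg f ≤ 2 (via 0,0,2).
Solving with deg f ≤ 2: f(k) = (k**2 + k + 4)/4.
Certificate R = B(k−1)f/C = (k**2 + k + 4)/(2*(2*k**2 + 7*k + 13)) gives s_k = 5**k*(-k**2 - k - 4).
Δs = 5**k*(-4*k**2 - 14*k - 26), as required.
s_(n+1) = 5**(n + 1)*(-n**2 - 3*n - 6) and s_(2) = -250, so S(n) = -5*5**n*n**2 - 15*5**n*n - 30*5**n + 250.

S(n) = - 5 \cdot 5^{n} n^{2} - 15 \cdot 5^{n} n - 30 \cdot 5^{n} + 250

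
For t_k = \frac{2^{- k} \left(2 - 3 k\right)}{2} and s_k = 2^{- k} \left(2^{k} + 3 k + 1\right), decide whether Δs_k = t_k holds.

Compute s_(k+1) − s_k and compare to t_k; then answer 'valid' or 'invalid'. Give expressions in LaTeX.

s_(k+1) = (2*2**k + 3*k + 4)/(2*2**k)
s_(k+1) − s_k = (2 - 3*k)/(2*2**k)
(s_(k+1) − s_k) − t_k = 0

Valid — Δs_k = t_k.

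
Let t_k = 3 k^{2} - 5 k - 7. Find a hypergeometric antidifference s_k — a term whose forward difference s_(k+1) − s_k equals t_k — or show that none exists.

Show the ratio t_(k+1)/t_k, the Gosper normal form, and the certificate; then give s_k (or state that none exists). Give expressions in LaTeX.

r(k) = (3*k**2 + k - 9)/(3*k**2 - 5*k - 7) after simplifying.
A = 1, B = 1, C = k**2 - 5*k/3 - 7/3.
Key eq: (1)·f(k+1) = (1)·f(k) + (k**2 - 5*k/3 - 7/3).
deg f ≤ 3 (via 0,0,2).
Coefficient equations give f(k) = k*(k**2 - 4*k - 4)/3.
Get s_k = R·t_k = k*(k**2 - 4*k - 4) with R(k) = B(k−1)f(k)/C(k) = k*(k**2 - 4*k - 4)/(3*k**2 - 5*k - 7).
s_(k+1) − s_k = 3*k**2 - 5*k - 7 = t_k.

s_k = k \left(k^{2} - 4 k - 4\right)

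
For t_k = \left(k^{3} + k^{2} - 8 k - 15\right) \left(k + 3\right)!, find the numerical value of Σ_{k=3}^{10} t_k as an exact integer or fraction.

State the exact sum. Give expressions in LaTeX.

Σ = 6625550134080

Ratio r(k) = (k**4 + 8*k**3 + 13*k**2 - 33*k - 84)/(k**3 + k**2 - 8*k - 15).
Factor: A=k + 4; B=1; C=k**3 + k**2 - 8*k - 15.
f must satisfy (k + 4)·f(k+1) − (1)·f(k) = k**3 + k**2 - 8*k - 15.
d = 2 from the (1,0,3) case.
A polynomial solution: f(k) = k**2 - 4*k - 1.
R(k) = B(k−1)·f(k)/C(k) = (k**2 - 4*k - 1)/(k**3 + k**2 - 8*k - 15); s_k = R·t_k = (k**2 - 4*k - 1)*factorial(k + 3).
Δs = (k**3 + k**2 - 8*k - 15)*factorial(k + 3), as required.
Σ_(k=3)^(10) t_k = s_(11) − s_(3) = 6625550131200 − (-2880) = 6625550134080.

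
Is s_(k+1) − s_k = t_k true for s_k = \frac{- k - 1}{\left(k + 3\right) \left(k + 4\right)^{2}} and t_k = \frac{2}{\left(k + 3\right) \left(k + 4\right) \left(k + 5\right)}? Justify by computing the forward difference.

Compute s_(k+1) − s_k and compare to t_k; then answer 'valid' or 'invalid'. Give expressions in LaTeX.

s_(k+1) = (-k - 2)/((k + 4)*(k + 5)**2)
s_(k+1) − s_k = ((k + 1)*(k + 5)**2 - (k + 2)*(k + 3)*(k + 4))/((k + 3)*(k + 4)**2*(k + 5)**2)
(s_(k+1) − s_k) − t_k = 3*(-3*k - 13)/(k**5 + 21*k**4 + 175*k**3 + 723*k**2 + 1480*k + 1200)

Invalid: residual \frac{3 \left(- 3 k - 13\right)}{k^{5} + 21 k^{4} + 175 k^{3} + 723 k^{2} + 1480 k + 1200} ≠ 0.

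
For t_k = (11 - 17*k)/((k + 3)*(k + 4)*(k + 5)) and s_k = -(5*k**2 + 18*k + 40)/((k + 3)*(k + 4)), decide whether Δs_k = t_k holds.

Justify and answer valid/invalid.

Valid: the claim telescopes to t_k.

s_(k+1) = (-18*k - 5*(k + 1)**2 - 58)/((k + 4)*(k + 5))
s_(k+1) − s_k = (11 - 17*k)/(k**3 + 12*k**2 + 47*k + 60)
(s_(k+1) − s_k) − t_k = 0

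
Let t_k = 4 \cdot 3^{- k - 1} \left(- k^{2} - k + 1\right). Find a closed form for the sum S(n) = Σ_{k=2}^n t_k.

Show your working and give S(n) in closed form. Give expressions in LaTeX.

S(n) = 3^{- n - 2} \left(- 17 \cdot 3^{n} + 6 n^{2} + 24 n + 21\right)

Compute t_(k+1)/t_k: get (k + (k + 1)**2)/(3*(k**2 + k - 1)).
A = 1/3, B = 1, C = k**2 + k - 1.
Solve (1/3)·f(k+1) − (1)·f(k) = k**2 + k - 1.
Degrees (0,0,2) ⇒ d ≤ 2.
Match coefficients ⇒ f(k) = -3*(2*k**2 + 4*k + 1)/4.
Get s_k = R·t_k = (2*k**2 + 4*k + 1)/3**k with R(k) = B(k−1)f(k)/C(k) = -3*(2*k**2 + 4*k + 1)/(4*(k**2 + k - 1)).
Verify: 4*3**(-k - 1)*(-k**2 - k + 1) matches t_k.
Telescope: S(n) = s_(n+1) − s_(2) = 3**(-n - 1)*(2*n**2 + 8*n + 7) − (17/9) = 3**(-n - 2)*(-17*3**n + 6*n**2 + 24*n + 21).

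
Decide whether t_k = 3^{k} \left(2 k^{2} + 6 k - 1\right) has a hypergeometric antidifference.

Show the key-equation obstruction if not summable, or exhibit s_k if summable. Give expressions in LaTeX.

Yes. s_k = 3^{k} \left(k^{2} - 2\right).

The ratio is 3*(2*k**2 + 10*k + 7)/(2*k**2 + 6*k - 1).
A = 3, B = 1, C = k**2 + 3*k - 1/2.
Need (3)·f(k+1) − (1)·f(k) = k**2 + 3*k - 1/2.
deg f ≤ 2 (via 0,0,2).
Solving with deg f ≤ 2: f(k) = (k**2 - 2)/2.
Then R = B(k−1)f/C = (k**2 - 2)/(2*k**2 + 6*k - 1), so s_k = R(k)·t_k = 3**k*(k**2 - 2).
s_(k+1) − s_k = 3**k*(2*k**2 + 6*k - 1) = t_k.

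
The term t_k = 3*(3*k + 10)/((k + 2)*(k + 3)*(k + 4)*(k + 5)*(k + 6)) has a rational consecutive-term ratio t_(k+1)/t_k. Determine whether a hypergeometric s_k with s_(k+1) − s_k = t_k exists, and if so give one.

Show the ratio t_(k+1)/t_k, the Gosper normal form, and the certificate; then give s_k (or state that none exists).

s_k = 3*k*(k**2 + 11*k + 38)/(40*(k**3 + 11*k**2 + 38*k + 40))

r(k) = (k + 2)*(3*k + 13)/((k + 7)*(3*k + 10)) after simplifying.
Take A(k)=k + 2, B(k)=k + 7, C(k)=k + 10/3.
Set up (k + 2)·f(k+1) − (k + 6)·f(k) − (k + 10/3) = 0.
From deg A=1, deg B=1, deg C=1: d=4.
Solve for f: f(k) = k*(k + 3)*(k**2 + 11*k + 38)/120 (degree 4 ≤ 4).
R(k) = B(k−1)·f(k)/C(k) = k*(k + 3)*(k + 6)*(k**2 + 11*k + 38)/(40*(3*k + 10)); s_k = R·t_k = 3*k*(k**2 + 11*k + 38)/(40*(k**3 + 11*k**2 + 38*k + 40)).
Check: Δs_k = 3*(3*k + 10)/(k**5 + 20*k**4 + 155*k**3 + 580*k**2 + 1044*k + 720). ✓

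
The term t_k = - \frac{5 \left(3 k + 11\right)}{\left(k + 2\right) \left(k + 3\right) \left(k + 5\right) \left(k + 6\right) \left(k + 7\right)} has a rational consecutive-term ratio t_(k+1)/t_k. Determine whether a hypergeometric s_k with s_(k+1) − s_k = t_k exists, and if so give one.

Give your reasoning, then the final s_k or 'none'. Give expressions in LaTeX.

r(k) = (k + 2)*(k + 5)*(3*k + 14)/((k + 4)*(k + 8)*(3*k + 11)) after simplifying.
Factor: A=k + 2; B=k + 8; C=k**2 + 23*k/3 + 44/3.
f must satisfy (k + 2)·f(k+1) − (k + 7)·f(k) = k**2 + 23*k/3 + 44/3.
Degrees (1,1,2) ⇒ d ≤ 5.
Solve for f: f(k) = k*(k + 3)*(k + 4)*(k**2 + 13*k + 52)/180 (degree 5 ≤ 5).
Certificate R = B(k−1)f/C = k*(k + 3)*(k + 7)*(k**2 + 13*k + 52)/(60*(3*k + 11)) gives s_k = k*(-k**2 - 13*k - 52)/(12*(k**3 + 13*k**2 + 52*k + 60)).
Check: Δs_k = 5*(-3*k - 11)/(k**5 + 23*k**4 + 203*k**3 + 853*k**2 + 1692*k + 1260). ✓

s_k = \frac{k \left(- k^{2} - 13 k - 52\right)}{12 \left(k^{3} + 13 k^{2} + 52 k + 60\right)}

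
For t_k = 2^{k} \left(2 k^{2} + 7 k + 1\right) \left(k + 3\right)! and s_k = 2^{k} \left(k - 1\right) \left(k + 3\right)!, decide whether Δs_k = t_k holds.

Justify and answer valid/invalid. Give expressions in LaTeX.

s_(k+1) = 2**(k + 1)*k*factorial(k + 4)
s_(k+1) − s_k = 2**k*(2*k**2 + 7*k + 1)*factorial(k + 3)
(s_(k+1) − s_k) − t_k = 0

valid (s_(k+1) − s_k reduces to t_k)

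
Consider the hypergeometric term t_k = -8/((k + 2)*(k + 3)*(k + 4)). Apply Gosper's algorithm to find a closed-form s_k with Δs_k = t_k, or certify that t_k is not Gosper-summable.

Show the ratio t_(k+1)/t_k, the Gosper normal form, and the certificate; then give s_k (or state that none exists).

s_k = 2*k*(-k - 5)/(3*(k + 2)*(k + 3))

Compute t_(k+1)/t_k: get (k + 2)/(k + 5).
Gosper form: A/B · C(k+1)/C(k) with A=k + 2, B=k + 5, C=1.
Solve (k + 2)·f(k+1) − (k + 4)·f(k) = 1.
d = 2 from the (1,1,0) case.
Solve for f: f(k) = k*(k + 5)/12 (degree 2 ≤ 2).
R(k) = B(k−1)·f(k)/C(k) = k*(k + 4)*(k + 5)/12; s_k = R·t_k = 2*k*(-k - 5)/(3*(k + 2)*(k + 3)).
Δs = -8/(k**3 + 9*k**2 + 26*k + 24), as required.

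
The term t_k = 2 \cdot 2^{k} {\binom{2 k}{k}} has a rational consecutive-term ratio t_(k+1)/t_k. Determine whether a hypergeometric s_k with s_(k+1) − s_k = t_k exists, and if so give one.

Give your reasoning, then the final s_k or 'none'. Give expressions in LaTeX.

r(k) = 4*(2*k + 1)/(k + 1) after simplifying.
So A=8*k + 4 and B=k + 1, with C=1.
Key eq: (8*k + 4)·f(k+1) = (k)·f(k) + (1).
d = -1 from the (1,1,0) case.
deg f ≤ -1 is impossible — no certificate.

none — t_k is not Gosper-summable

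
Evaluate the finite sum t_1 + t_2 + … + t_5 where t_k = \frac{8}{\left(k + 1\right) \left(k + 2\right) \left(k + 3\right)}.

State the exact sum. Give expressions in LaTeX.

The ratio is (k + 1)/(k + 4).
Factor: A=k + 1; B=k + 4; C=1.
Need (k + 1)·f(k+1) − (k + 3)·f(k) = 1.
deg f ≤ 2 (via 1,1,0).
A polynomial solution: f(k) = k*(k + 3)/4.
Get s_k = R·t_k = 2*k*(k + 3)/((k + 1)*(k + 2)) with R(k) = B(k−1)f(k)/C(k) = k*(k + 3)**2/4.
Check: Δs_k = 8/(k**3 + 6*k**2 + 11*k + 6). ✓
Evaluate s at k=6 and k=1: 27/14 and 4/3; difference 25/42.

Σ = 25/42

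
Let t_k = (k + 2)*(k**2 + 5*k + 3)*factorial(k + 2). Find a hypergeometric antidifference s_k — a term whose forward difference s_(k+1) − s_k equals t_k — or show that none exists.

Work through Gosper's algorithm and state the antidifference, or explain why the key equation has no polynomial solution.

t_(k+1)/t_k = (k + 3)**2*(5*k + (k + 1)**2 + 8)/((k + 2)*(k**2 + 5*k + 3)).
Gosper form: A/B · C(k+1)/C(k) with A=k + 3, B=1, C=k**3 + 7*k**2 + 13*k + 6.
Need (k + 3)·f(k+1) − (1)·f(k) = k**3 + 7*k**2 + 13*k + 6.
deg f ≤ 2 (via 1,0,3).
Coefficient equations give f(k) = k**2 + 3*k - 3.
R(k) = B(k−1)·f(k)/C(k) = (k**2 + 3*k - 3)/((k + 2)*(k**2 + 5*k + 3)); s_k = R·t_k = (k**2 + 3*k - 3)*factorial(k + 2).
Check: Δs_k = (k + 2)*(k**2 + 5*k + 3)*factorial(k + 2). ✓

s_k = (k**2 + 3*k - 3)*factorial(k + 2)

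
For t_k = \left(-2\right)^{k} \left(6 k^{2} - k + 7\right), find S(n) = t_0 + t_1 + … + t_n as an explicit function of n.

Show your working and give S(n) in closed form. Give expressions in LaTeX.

S(n) = - \left(-2\right)^{n + 1} n + \left(-2\right)^{n + 2} n^{2} + \left(-2\right)^{n + 2} + 3

The ratio is 2*(k - 6*(k + 1)**2 - 6)/(6*k**2 - k + 7).
So A=-2 and B=1, with C=k**2 - k/6 + 7/6.
Need (-2)·f(k+1) − (1)·f(k) = k**2 - k/6 + 7/6.
From deg A=0, deg B=0, deg C=2: d=2.
Match coefficients ⇒ f(k) = -(2*k**2 - 3*k + 3)/6.
Get s_k = R·t_k = (-2)**k*(-2*k**2 + 3*k - 3) with R(k) = B(k−1)f(k)/C(k) = -(2*k**2 - 3*k + 3)/(6*k**2 - k + 7).
s_(k+1) − s_k = (-2)**k*(6*k**2 - k + 7) = t_k.
Telescope: S(n) = s_(n+1) − s_(0) = 2*(-2)**n*(2*n**2 + n + 2) − (-3) = -(-2)**(n + 1)*n + (-2)**(n + 2)*n**2 + (-2)**(n + 2) + 3.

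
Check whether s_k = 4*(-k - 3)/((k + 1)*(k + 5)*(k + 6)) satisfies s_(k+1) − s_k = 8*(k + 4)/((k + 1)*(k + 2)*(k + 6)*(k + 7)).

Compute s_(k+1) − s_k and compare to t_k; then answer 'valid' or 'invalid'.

Invalid: residual 24*(-k - 3)/(k**5 + 21*k**4 + 163*k**3 + 567*k**2 + 844*k + 420) ≠ 0.

s_(k+1) = 4*(-k - 4)/((k + 2)*(k + 6)*(k + 7))
s_(k+1) − s_k = 8*(k**2 + 6*k + 11)/(k**5 + 21*k**4 + 163*k**3 + 567*k**2 + 844*k + 420)
(s_(k+1) − s_k) − t_k = 24*(-k - 3)/(k**5 + 21*k**4 + 163*k**3 + 567*k**2 + 844*k + 420)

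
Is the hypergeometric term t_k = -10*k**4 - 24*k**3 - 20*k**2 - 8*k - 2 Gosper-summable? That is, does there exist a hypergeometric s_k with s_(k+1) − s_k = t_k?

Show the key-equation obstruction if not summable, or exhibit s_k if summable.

r(k) = (5*k**4 + 32*k**3 + 76*k**2 + 80*k + 32)/(5*k**4 + 12*k**3 + 10*k**2 + 4*k + 1) after simplifying.
So A=1 and B=1, with C=k**4 + 12*k**3/5 + 2*k**2 + 4*k/5 + 1/5.
Key eq: (1)·f(k+1) = (1)·f(k) + (k**4 + 12*k**3/5 + 2*k**2 + 4*k/5 + 1/5).
d = 5 from the (0,0,4) case.
A polynomial solution: f(k) = k*(k + 1)*(2*k**3 - k**2 - k + 1)/10.
Certificate R = B(k−1)f/C = k*(2*k**3 - k**2 - k + 1)/(2*(k + 1)*(5*k**2 + 2*k + 1)) gives s_k = -2*k**5 - k**4 + 2*k**3 - k.
Δs = -10*k**4 - 24*k**3 - 20*k**2 - 8*k - 2, as required.

Yes. s_k = -2*k**5 - k**4 + 2*k**3 - k.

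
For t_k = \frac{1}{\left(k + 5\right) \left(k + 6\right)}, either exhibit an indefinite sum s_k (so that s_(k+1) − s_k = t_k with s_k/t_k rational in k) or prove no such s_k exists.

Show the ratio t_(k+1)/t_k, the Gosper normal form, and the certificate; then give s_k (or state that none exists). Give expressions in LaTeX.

Compute t_(k+1)/t_k: get (k + 5)/(k + 7).
Factor: A=k + 5; B=k + 7; C=1.
f must satisfy (k + 5)·f(k+1) − (k + 6)·f(k) = 1.
deg f ≤ 1 (via 1,1,0).
Coefficient equations give f(k) = k/5.
Get s_k = R·t_k = k/(5*(k + 5)) with R(k) = B(k−1)f(k)/C(k) = k*(k + 6)/5.
Check: Δs_k = 1/(k**2 + 11*k + 30). ✓

s_k = \frac{k}{5 \left(k + 5\right)}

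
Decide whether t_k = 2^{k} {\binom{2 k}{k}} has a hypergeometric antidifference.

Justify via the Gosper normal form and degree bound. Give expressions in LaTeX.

Compute t_(k+1)/t_k: get 4*(2*k + 1)/(k + 1).
Factor: A=8*k + 4; B=k + 1; C=1.
f must satisfy (8*k + 4)·f(k+1) − (k)·f(k) = 1.
d = -1 from the (1,1,0) case.
deg f ≤ -1 is impossible — no certificate.

No; the degree bound rules out any f.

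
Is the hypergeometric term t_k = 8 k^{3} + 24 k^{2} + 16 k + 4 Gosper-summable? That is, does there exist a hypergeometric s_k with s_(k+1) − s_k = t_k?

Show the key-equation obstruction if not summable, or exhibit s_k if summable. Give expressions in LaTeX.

The ratio is (2*k**3 + 12*k**2 + 22*k + 13)/(2*k**3 + 6*k**2 + 4*k + 1).
A = 1, B = 1, C = k**3 + 3*k**2 + 2*k + 1/2.
f must satisfy (1)·f(k+1) − (1)·f(k) = k**3 + 3*k**2 + 2*k + 1/2.
deg f ≤ 4 (via 0,0,3).
A polynomial solution: f(k) = k**2*(k**2 + 2*k - 1)/4.
Then R = B(k−1)f/C = k**2*(k**2 + 2*k - 1)/(2*(2*k**3 + 6*k**2 + 4*k + 1)), so s_k = R(k)·t_k = 2*k**2*(k**2 + 2*k - 1).
Verify: 8*k**3 + 24*k**2 + 16*k + 4 matches t_k.

Yes. s_k = 2 k^{2} \left(k^{2} + 2 k - 1\right).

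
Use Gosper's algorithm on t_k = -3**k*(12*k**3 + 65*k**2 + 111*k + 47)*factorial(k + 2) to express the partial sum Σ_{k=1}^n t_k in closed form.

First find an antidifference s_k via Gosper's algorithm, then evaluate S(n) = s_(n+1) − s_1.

Ratio r(k) = 3*(12*k**4 + 137*k**3 + 580*k**2 + 1066*k + 705)/(12*k**3 + 65*k**2 + 111*k + 47).
So A=3*k + 9 and B=1, with C=k**3 + 65*k**2/12 + 37*k/4 + 47/12.
f must satisfy (3*k + 9)·f(k+1) − (1)·f(k) = k**3 + 65*k**2/12 + 37*k/4 + 47/12.
From deg A=1, deg B=0, deg C=3: d=2.
A polynomial solution: f(k) = (4*k**2 + 3*k - 2)/12.
So s_k = (B(k−1)f/C)·t_k = ((4*k**2 + 3*k - 2)/(12*k**3 + 65*k**2 + 111*k + 47))·t_k = -3**k*(4*k**2 + 3*k - 2)*factorial(k + 2).
Check: Δs_k = -3**k*(12*k**3 + 65*k**2 + 111*k + 47)*factorial(k + 2). ✓
Σ_(k=1)^n t_k = s_(n+1) − s_(1) = (-3**(n + 1)*(4*n**2 + 11*n + 5)*factorial(n + 3)) − (-90), i.e. -12*3**n*n**2*factorial(n + 3) - 33*3**n*n*factorial(n + 3) - 15*3**n*factorial(n + 3) + 90.

S(n) = -12*3**n*n**2*factorial(n + 3) - 33*3**n*n*factorial(n + 3) - 15*3**n*factorial(n + 3) + 90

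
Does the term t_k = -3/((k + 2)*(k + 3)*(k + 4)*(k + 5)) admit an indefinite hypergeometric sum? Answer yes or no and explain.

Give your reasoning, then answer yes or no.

Yes. s_k = k*(-k**2 - 9*k - 26)/(24*(k + 2)*(k + 3)*(k + 4)).

The ratio is (k + 2)/(k + 6).
A = k + 2, B = k + 6, C = 1.
Need (k + 2)·f(k+1) − (k + 5)·f(k) = 1.
From deg A=1, deg B=1, deg C=0: d=3.
A polynomial solution: f(k) = k*(k**2 + 9*k + 26)/72.
Then R = B(k−1)f/C = k*(k + 5)*(k**2 + 9*k + 26)/72, so s_k = R(k)·t_k = k*(-k**2 - 9*k - 26)/(24*(k + 2)*(k + 3)*(k + 4)).
s_(k+1) − s_k = -3/(k**4 + 14*k**3 + 71*k**2 + 154*k + 120) = t_k.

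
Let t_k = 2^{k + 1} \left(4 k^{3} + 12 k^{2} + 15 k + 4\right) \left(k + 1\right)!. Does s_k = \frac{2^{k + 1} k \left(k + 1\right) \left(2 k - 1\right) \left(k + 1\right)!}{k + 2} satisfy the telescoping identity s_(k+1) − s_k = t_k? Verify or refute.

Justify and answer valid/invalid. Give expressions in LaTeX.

s_(k+1) = 2**(k + 2)*(k + 1)*(k + 2)*(2*k + 1)*factorial(k + 2)/(k + 3)
s_(k+1) − s_k = 2**(k + 1)*(k + 1)*(4*k**4 + 24*k**3 + 55*k**2 + 59*k + 16)*factorial(k + 1)/((k + 2)*(k + 3))
(s_(k+1) − s_k) − t_k = -2**(k + 1)*(4*k**4 + 20*k**3 + 37*k**2 + 35*k + 8)*factorial(k + 1)/((k + 2)*(k + 3))

Invalid: residual - \frac{2^{k + 1} \left(4 k^{4} + 20 k^{3} + 37 k^{2} + 35 k + 8\right) \left(k + 1\right)!}{\left(k + 2\right) \left(k + 3\right)} ≠ 0.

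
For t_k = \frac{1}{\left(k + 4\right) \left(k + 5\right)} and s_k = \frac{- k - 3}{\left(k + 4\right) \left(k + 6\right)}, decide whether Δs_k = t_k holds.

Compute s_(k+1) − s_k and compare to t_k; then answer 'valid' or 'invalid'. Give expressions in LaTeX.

Invalid: residual \frac{3 \left(- 2 k - 11\right)}{k^{4} + 22 k^{3} + 179 k^{2} + 638 k + 840} ≠ 0.

s_(k+1) = (-k - 4)/((k + 5)*(k + 7))
s_(k+1) − s_k = (k**2 + 7*k + 9)/(k**4 + 22*k**3 + 179*k**2 + 638*k + 840)
(s_(k+1) − s_k) − t_k = 3*(-2*k - 11)/(k**4 + 22*k**3 + 179*k**2 + 638*k + 840)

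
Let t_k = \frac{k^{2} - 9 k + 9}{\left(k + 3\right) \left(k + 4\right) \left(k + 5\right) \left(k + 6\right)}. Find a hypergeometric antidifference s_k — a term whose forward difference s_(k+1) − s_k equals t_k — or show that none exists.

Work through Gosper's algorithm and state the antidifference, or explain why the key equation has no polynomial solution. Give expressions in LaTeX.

s_k = \frac{k \left(k^{2} - 8 k + 67\right)}{20 \left(k + 3\right) \left(k + 4\right) \left(k + 5\right)}

Ratio r(k) = -(k + 3)*(9*k - (k + 1)**2)/((k + 7)*(k**2 - 9*k + 9)).
Normal form (A,B,C) = (k + 3, k + 7, k**2 - 9*k + 9).
f must satisfy (k + 3)·f(k+1) − (k + 6)·f(k) = k**2 - 9*k + 9.
d = 3 from the (1,1,2) case.
A polynomial solution: f(k) = k*(k**2 - 8*k + 67)/20.
R(k) = B(k−1)·f(k)/C(k) = k*(k + 6)*(k**2 - 8*k + 67)/(20*(k**2 - 9*k + 9)); s_k = R·t_k = k*(k**2 - 8*k + 67)/(20*(k + 3)*(k + 4)*(k + 5)).
Verify: (k**2 - 9*k + 9)/(k**4 + 18*k**3 + 119*k**2 + 342*k + 360) matches t_k.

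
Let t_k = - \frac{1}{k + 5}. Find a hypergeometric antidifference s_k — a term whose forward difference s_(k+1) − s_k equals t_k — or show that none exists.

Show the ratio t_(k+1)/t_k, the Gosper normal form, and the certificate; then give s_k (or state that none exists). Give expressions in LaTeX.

no hypergeometric antidifference exists

Step 1: r(k) = (k + 5)/(k + 6).
Gosper form: A/B · C(k+1)/C(k) with A=k + 5, B=k + 6, C=1.
Key eq: (k + 5)·f(k+1) = (k + 5)·f(k) + (1).
d = 0 from the (1,1,0) case.
f = c0 ⇒ A·f(k+1) − B(k−1)·f(k) − C = -1. The system {-1 = 0} is inconsistent; no antidifference.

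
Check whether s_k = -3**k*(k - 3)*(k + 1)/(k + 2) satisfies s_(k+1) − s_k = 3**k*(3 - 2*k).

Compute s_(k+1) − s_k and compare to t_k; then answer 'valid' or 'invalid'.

Invalid: residual 3**k*(2*k**2 - 3)/(k**2 + 5*k + 6) ≠ 0.

s_(k+1) = 3**(k + 1)*(4 - k**2)/(k + 3)
s_(k+1) − s_k = 3**k*(-2*k**3 - 5*k**2 + 3*k + 15)/(k**2 + 5*k + 6)
(s_(k+1) − s_k) − t_k = 3**k*(2*k**2 - 3)/(k**2 + 5*k + 6)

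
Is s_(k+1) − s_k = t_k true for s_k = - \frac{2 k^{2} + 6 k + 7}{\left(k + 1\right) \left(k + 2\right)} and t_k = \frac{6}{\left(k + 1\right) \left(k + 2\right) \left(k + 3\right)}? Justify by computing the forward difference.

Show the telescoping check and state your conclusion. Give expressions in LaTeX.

s_(k+1) = (-6*k - 2*(k + 1)**2 - 13)/((k + 2)*(k + 3))
s_(k+1) − s_k = 6/(k**3 + 6*k**2 + 11*k + 6)
(s_(k+1) − s_k) − t_k = 0

Valid — Δs_k = t_k.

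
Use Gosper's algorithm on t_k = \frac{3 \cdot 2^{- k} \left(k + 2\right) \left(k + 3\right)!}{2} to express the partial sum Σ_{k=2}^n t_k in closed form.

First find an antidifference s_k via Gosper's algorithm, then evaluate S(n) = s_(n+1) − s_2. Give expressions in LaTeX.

The ratio is (k + 3)*(k + 4)/(2*(k + 2)).
A = k/2 + 2, B = 1, C = k + 2.
f must satisfy (k/2 + 2)·f(k+1) − (1)·f(k) = k + 2.
Bound: deg f ≤ 0.
Match coefficients ⇒ f(k) = 2.
So s_k = (B(k−1)f/C)·t_k = (2/(k + 2))·t_k = 3*factorial(k + 3)/2**k.
Δs = 3*(k + 2)*factorial(k + 3)/(2*2**k), as required.
Evaluate: s_(n+1) = 3*2**(-n - 1)*factorial(n + 4); subtract s_(2) = 90 ⇒ S(n) = -90 + 3*factorial(n + 4)/(2*2**n).

S(n) = -90 + \frac{3 \cdot 2^{- n} \left(n + 4\right)!}{2}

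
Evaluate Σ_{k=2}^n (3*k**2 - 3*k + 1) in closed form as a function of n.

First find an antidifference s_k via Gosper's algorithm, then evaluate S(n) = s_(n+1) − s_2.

S(n) = n**3 - 1

Step 1: r(k) = (3*k**2 + 3*k + 1)/(3*k**2 - 3*k + 1).
Factor: A=1; B=1; C=k**2 - k + 1/3.
Set up (1)·f(k+1) − (1)·f(k) − (k**2 - k + 1/3) = 0.
Bound: deg f ≤ 3.
Match coefficients ⇒ f(k) = k*(k**2 - 3*k + 3)/3.
Certificate R = B(k−1)f/C = k*(k**2 - 3*k + 3)/(3*k**2 - 3*k + 1) gives s_k = k*(k**2 - 3*k + 3).
Check: Δs_k = 3*k**2 - 3*k + 1. ✓
Σ_(k=2)^n t_k = s_(n+1) − s_(2) = (n**3 + 1) − (2), i.e. n**3 - 1.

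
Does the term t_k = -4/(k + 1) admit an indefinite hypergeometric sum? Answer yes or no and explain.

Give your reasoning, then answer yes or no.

No — t_k has no hypergeometric antidifference.

The ratio is (k + 1)/(k + 2).
A = k + 1, B = k + 2, C = 1.
f must satisfy (k + 1)·f(k+1) − (k + 1)·f(k) = 1.
From deg A=1, deg B=1, deg C=0: d=0.
Write f(k) = c0. Then LHS − RHS = -1, requiring -1 = 0: contradictory. No certificate.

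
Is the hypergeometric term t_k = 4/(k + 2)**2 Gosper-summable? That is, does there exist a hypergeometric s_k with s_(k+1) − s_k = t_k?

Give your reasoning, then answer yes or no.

Compute t_(k+1)/t_k: get (k + 2)**2/(k + 3)**2.
Normal form (A,B,C) = (k**2 + 4*k + 4, k**2 + 6*k + 9, 1).
Need (k**2 + 4*k + 4)·f(k+1) − (k**2 + 4*k + 4)·f(k) = 1.
deg f ≤ 0 (via 2,2,0).
Write f(k) = c0. Then LHS − RHS = -1, requiring -1 = 0: contradictory. No certificate.

No; the coefficient equations for f are inconsistent.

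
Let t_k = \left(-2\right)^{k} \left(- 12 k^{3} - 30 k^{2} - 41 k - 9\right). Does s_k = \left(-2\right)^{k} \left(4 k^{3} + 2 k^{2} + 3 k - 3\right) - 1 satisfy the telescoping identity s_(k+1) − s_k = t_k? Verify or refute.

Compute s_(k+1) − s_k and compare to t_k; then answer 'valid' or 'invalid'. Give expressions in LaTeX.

Valid: the claim telescopes to t_k.

s_(k+1) = (-2)**(k + 1)*(3*k + 4*(k + 1)**3 + 2*(k + 1)**2) - 1
s_(k+1) − s_k = (-2)**k*(-12*k**3 - 30*k**2 - 41*k - 9)
(s_(k+1) − s_k) − t_k = 0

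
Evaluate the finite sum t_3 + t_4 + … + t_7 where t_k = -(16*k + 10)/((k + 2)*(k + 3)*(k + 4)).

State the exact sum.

Σ = -52/55

Step 1: r(k) = (k + 2)*(8*k + 13)/((k + 5)*(8*k + 5)).
Gosper form: A/B · C(k+1)/C(k) with A=k + 2, B=k + 5, C=k + 5/8.
f must satisfy (k + 2)·f(k+1) − (k + 4)·f(k) = k + 5/8.
From deg A=1, deg B=1, deg C=1: d=2.
Match coefficients ⇒ f(k) = k*(7*k + 3)/32.
Certificate R = B(k−1)f/C = k*(k + 4)*(7*k + 3)/(4*(8*k + 5)) gives s_k = -k*(7*k + 3)/(2*(k + 2)*(k + 3)).
Verify: 2*(-8*k - 5)/(k**3 + 9*k**2 + 26*k + 24) matches t_k.
Evaluate s at k=8 and k=3: -118/55 and -6/5; difference -52/55.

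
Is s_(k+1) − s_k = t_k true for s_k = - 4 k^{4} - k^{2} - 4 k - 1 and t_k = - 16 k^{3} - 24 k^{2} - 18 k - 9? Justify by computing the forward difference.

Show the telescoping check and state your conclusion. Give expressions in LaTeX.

s_(k+1) = -4*k - 4*(k + 1)**4 - (k + 1)**2 - 5
s_(k+1) − s_k = -16*k**3 - 24*k**2 - 18*k - 9
(s_(k+1) − s_k) − t_k = 0

Valid — Δs_k = t_k.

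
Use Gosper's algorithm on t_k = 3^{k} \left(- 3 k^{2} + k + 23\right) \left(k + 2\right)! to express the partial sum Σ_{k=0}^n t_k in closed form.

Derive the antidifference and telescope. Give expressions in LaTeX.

Ratio r(k) = 3*(k + 3)*(k - 3*(k + 1)**2 + 24)/(-3*k**2 + k + 23).
Take A(k)=3*k + 9, B(k)=1, C(k)=k**2 - k/3 - 23/3.
Set up (3*k + 9)·f(k+1) − (1)·f(k) − (k**2 - k/3 - 23/3) = 0.
d = 1 from the (1,0,2) case.
A polynomial solution: f(k) = (k - 4)/3.
Then R = B(k−1)f/C = (k - 4)/(3*k**2 - k - 23), so s_k = R(k)·t_k = -3**k*(k - 4)*factorial(k + 2).
Verify: 3**k*(-3*k**2 + k + 23)*factorial(k + 2) matches t_k.
Telescope: S(n) = s_(n+1) − s_(0) = -3**(n + 1)*(n - 3)*factorial(n + 3) − (8) = -3*3**n*n*factorial(n + 3) + 9*3**n*factorial(n + 3) - 8.

S(n) = - 3 \cdot 3^{n} n \left(n + 3\right)! + 9 \cdot 3^{n} \left(n + 3\right)! - 8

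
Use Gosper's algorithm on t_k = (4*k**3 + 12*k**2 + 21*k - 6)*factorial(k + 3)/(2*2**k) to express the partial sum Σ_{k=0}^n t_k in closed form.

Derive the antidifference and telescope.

S(n) = (36*2**n + 4*n**6*factorial(n) + 44*n**5*factorial(n) + 177*n**4*factorial(n) + 310*n**3*factorial(n) + 191*n**2*factorial(n) - 54*n*factorial(n) - 72*factorial(n))/(2*2**n)

The ratio is (4*k**4 + 40*k**3 + 153*k**2 + 259*k + 124)/(2*(4*k**3 + 12*k**2 + 21*k - 6)).
Normal form (A,B,C) = (k/2 + 2, 1, k**3 + 3*k**2 + 21*k/4 - 3/2).
Solve (k/2 + 2)·f(k+1) − (1)·f(k) = k**3 + 3*k**2 + 21*k/4 - 3/2.
d = 2 from the (1,0,3) case.
Match coefficients ⇒ f(k) = (2*k - 3)*(2*k + 1)/2.
Certificate R = B(k−1)f/C = 2*(2*k - 3)*(2*k + 1)/(4*k**3 + 12*k**2 + 21*k - 6) gives s_k = (2*k - 3)*(2*k + 1)*factorial(k + 3)/2**k.
s_(k+1) − s_k = (4*k**3 + 12*k**2 + 21*k - 6)*factorial(k + 3)/(2*2**k) = t_k.
Telescope: S(n) = s_(n+1) − s_(0) = 2**(-n - 1)*(2*n - 1)*(2*n + 3)*factorial(n + 4) − (-18) = (36*2**n + 4*n**6*factorial(n) + 44*n**5*factorial(n) + 177*n**4*factorial(n) + 310*n**3*factorial(n) + 191*n**2*factorial(n) - 54*n*factorial(n) - 72*factorial(n))/(2*2**n).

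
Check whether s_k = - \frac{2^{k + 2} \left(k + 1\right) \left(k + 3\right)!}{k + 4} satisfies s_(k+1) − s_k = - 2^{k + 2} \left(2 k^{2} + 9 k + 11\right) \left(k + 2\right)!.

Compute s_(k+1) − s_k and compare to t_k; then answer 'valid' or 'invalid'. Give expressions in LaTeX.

s_(k+1) = -2**(k + 3)*(k + 2)*factorial(k + 4)/(k + 5)
s_(k+1) − s_k = -2**(k + 2)*(2*k**3 + 19*k**2 + 58*k + 59)*factorial(k + 3)/((k + 4)*(k + 5))
(s_(k+1) − s_k) − t_k = 2**(k + 2)*(2*k**3 + 17*k**2 + 46*k + 43)*factorial(k + 2)/((k + 4)*(k + 5))

Invalid: residual \frac{2^{k + 2} \left(2 k^{3} + 17 k^{2} + 46 k + 43\right) \left(k + 2\right)!}{\left(k + 4\right) \left(k + 5\right)} ≠ 0.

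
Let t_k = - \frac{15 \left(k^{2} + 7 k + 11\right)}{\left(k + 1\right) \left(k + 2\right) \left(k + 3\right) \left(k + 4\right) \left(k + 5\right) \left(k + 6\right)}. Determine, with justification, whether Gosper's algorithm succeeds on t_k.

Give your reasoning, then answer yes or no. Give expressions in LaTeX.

Yes. s_k = \frac{k \left(- k^{2} - 9 k - 23\right)}{3 \left(k^{3} + 9 k^{2} + 23 k + 15\right)}.

The ratio is (k + 1)*(7*k + (k + 1)**2 + 18)/((k + 7)*(k**2 + 7*k + 11)).
Gosper form: A/B · C(k+1)/C(k) with A=k + 1, B=k + 7, C=k**2 + 7*k + 11.
Need (k + 1)·f(k+1) − (k + 6)·f(k) = k**2 + 7*k + 11.
Degrees (1,1,2) ⇒ d ≤ 5.
A polynomial solution: f(k) = k*(k + 2)*(k + 4)*(k**2 + 9*k + 23)/45.
Get s_k = R·t_k = k*(-k**2 - 9*k - 23)/(3*(k**3 + 9*k**2 + 23*k + 15)) with R(k) = B(k−1)f(k)/C(k) = k*(k + 2)*(k + 4)*(k + 6)*(k**2 + 9*k + 23)/(45*(k**2 + 7*k + 11)).
Verify: 15*(-k**2 - 7*k - 11)/(k**6 + 21*k**5 + 175*k**4 + 735*k**3 + 1624*k**2 + 1764*k + 720) matches t_k.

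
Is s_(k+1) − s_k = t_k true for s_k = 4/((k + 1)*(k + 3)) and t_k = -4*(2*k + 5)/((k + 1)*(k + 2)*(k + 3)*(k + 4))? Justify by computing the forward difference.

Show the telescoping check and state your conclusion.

s_(k+1) = 4/((k + 2)*(k + 4))
s_(k+1) − s_k = 4*(-2*k - 5)/(k**4 + 10*k**3 + 35*k**2 + 50*k + 24)
(s_(k+1) − s_k) − t_k = 0

Valid: the claim telescopes to t_k.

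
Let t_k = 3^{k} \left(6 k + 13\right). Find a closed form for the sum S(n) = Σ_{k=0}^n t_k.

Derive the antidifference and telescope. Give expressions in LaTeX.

Compute t_(k+1)/t_k: get 3*(6*k + 19)/(6*k + 13).
Gosper form: A/B · C(k+1)/C(k) with A=3, B=1, C=k + 13/6.
Need (3)·f(k+1) − (1)·f(k) = k + 13/6.
From deg A=0, deg B=0, deg C=1: d=1.
Coefficient equations give f(k) = (3*k + 2)/6.
Get s_k = R·t_k = 3**k*(3*k + 2) with R(k) = B(k−1)f(k)/C(k) = (3*k + 2)/(6*k + 13).
Check: Δs_k = 3**k*(6*k + 13). ✓
Evaluate: s_(n+1) = 3**(n + 1)*(3*n + 5); subtract s_(0) = 2 ⇒ S(n) = 9*3**n*n + 15*3**n - 2.

S(n) = 9 \cdot 3^{n} n + 15 \cdot 3^{n} - 2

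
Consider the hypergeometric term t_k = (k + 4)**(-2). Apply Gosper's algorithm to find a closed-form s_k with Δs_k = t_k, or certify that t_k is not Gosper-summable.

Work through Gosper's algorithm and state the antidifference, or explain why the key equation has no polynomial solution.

Ratio r(k) = (k + 4)**2/(k + 5)**2.
So A=k**2 + 8*k + 16 and B=k**2 + 10*k + 25, with C=1.
Need (k**2 + 8*k + 16)·f(k+1) − (k**2 + 8*k + 16)·f(k) = 1.
d = 0 from the (2,2,0) case.
Generic f = c0 gives residual -1; -1 = 0 cannot hold, so t_k is not Gosper-summable.

no hypergeometric antidifference exists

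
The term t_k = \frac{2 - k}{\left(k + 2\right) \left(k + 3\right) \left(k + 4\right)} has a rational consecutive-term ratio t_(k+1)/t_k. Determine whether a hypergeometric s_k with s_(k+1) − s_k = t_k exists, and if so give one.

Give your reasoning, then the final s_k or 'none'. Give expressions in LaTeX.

s_k = \frac{k}{\left(k + 2\right) \left(k + 3\right)}

The ratio is (k - 1)*(k + 2)/((k - 2)*(k + 5)).
Factor: A=k + 2; B=k + 5; C=k - 2.
Solve (k + 2)·f(k+1) − (k + 4)·f(k) = k - 2.
Degrees (1,1,1) ⇒ d ≤ 2.
Solve for f: f(k) = -k (degree 1 ≤ 2).
Certificate R = B(k−1)f/C = -k*(k + 4)/(k - 2) gives s_k = k/((k + 2)*(k + 3)).
Verify: (2 - k)/(k**3 + 9*k**2 + 26*k + 24) matches t_k.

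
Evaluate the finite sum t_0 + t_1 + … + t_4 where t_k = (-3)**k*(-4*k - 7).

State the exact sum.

Σ = -1459

Compute t_(k+1)/t_k: get 3*(-4*k - 11)/(4*k + 7).
A = -3, B = 1, C = k + 7/4.
Solve (-3)·f(k+1) − (1)·f(k) = k + 7/4.
From deg A=0, deg B=0, deg C=1: d=1.
Coefficient equations give f(k) = -(k + 1)/4.
So s_k = (B(k−1)f/C)·t_k = (-(k + 1)/(4*k + 7))·t_k = (-3)**k*(k + 1).
Verify: (-3)**k*(-4*k - 7) matches t_k.
Evaluate s at k=5 and k=0: -1458 and 1; difference -1459.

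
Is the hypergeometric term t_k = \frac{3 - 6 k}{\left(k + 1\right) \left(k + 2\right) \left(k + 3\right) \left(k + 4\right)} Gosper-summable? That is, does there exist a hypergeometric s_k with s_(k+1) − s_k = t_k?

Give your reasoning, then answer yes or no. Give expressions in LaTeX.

Yes. s_k = \frac{3 k}{\left(k + 1\right) \left(k + 2\right) \left(k + 3\right)}.

Step 1: r(k) = (k + 1)*(2*k + 1)/((k + 5)*(2*k - 1)).
Factor: A=k + 1; B=k + 5; C=k - 1/2.
Set up (k + 1)·f(k+1) − (k + 4)·f(k) − (k - 1/2) = 0.
Degrees (1,1,1) ⇒ d ≤ 3.
Solving with deg f ≤ 3: f(k) = -k/2.
Get s_k = R·t_k = 3*k/((k + 1)*(k + 2)*(k + 3)) with R(k) = B(k−1)f(k)/C(k) = -k*(k + 4)/(2*k - 1).
s_(k+1) − s_k = 3*(1 - 2*k)/(k**4 + 10*k**3 + 35*k**2 + 50*k + 24) = t_k.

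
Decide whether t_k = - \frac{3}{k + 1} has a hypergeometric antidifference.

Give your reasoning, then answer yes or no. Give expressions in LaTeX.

No — the linear system for f has no solution.

Ratio r(k) = (k + 1)/(k + 2).
Gosper form: A/B · C(k+1)/C(k) with A=k + 1, B=k + 2, C=1.
Key eq: (k + 1)·f(k+1) = (k + 1)·f(k) + (1).
Degrees (1,1,0) ⇒ d ≤ 0.
Generic f = c0 gives residual -1; -1 = 0 cannot hold, so t_k is not Gosper-summable.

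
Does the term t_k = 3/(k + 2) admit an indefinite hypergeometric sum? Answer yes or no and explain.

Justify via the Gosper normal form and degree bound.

The ratio is (k + 2)/(k + 3).
Gosper form: A/B · C(k+1)/C(k) with A=k + 2, B=k + 3, C=1.
Solve (k + 2)·f(k+1) − (k + 2)·f(k) = 1.
deg f ≤ 0 (via 1,1,0).
Put f(k) = c0: A·f(k+1) − B(k−1)·f(k) − C = -1; need -1 = 0 — inconsistent ⇒ no f, not summable.

No — key equation has no polynomial f.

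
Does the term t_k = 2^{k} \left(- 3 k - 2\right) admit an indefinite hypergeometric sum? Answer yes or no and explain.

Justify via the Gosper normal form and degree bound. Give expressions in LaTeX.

Step 1: r(k) = 2*(3*k + 5)/(3*k + 2).
So A=2 and B=1, with C=k + 2/3.
Solve (2)·f(k+1) − (1)·f(k) = k + 2/3.
Bound: deg f ≤ 1.
Match coefficients ⇒ f(k) = (3*k - 4)/3.
So s_k = (B(k−1)f/C)·t_k = ((3*k - 4)/(3*k + 2))·t_k = 2**k*(4 - 3*k).
s_(k+1) − s_k = 2**k*(-3*k - 2) = t_k.

Yes. s_k = 2^{k} \left(4 - 3 k\right).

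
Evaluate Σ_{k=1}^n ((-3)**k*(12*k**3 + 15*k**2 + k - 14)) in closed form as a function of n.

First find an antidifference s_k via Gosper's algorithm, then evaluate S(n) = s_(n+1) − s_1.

S(n) = 9*(-3)**n*n**3 + 18*(-3)**n*n**2 + 3*(-3)**n*n - 12*(-3)**n + 12

Step 1: r(k) = 3*(-12*k**3 - 51*k**2 - 67*k - 14)/(12*k**3 + 15*k**2 + k - 14).
Take A(k)=-3, B(k)=1, C(k)=k**3 + 5*k**2/4 + k/12 - 7/6.
Need (-3)·f(k+1) − (1)·f(k) = k**3 + 5*k**2/4 + k/12 - 7/6.
deg f ≤ 3 (via 0,0,3).
Coefficient equations give f(k) = -(3*k**3 - 3*k**2 - 2*k - 2)/12.
So s_k = (B(k−1)f/C)·t_k = (-(3*k**3 - 3*k**2 - 2*k - 2)/(12*k**3 + 15*k**2 + k - 14))·t_k = (-3)**k*(-3*k**3 + 3*k**2 + 2*k + 2).
s_(k+1) − s_k = (-3)**k*(12*k**3 + 15*k**2 + k - 14) = t_k.
Evaluate: s_(n+1) = (-3)**(n + 1)*(-3*n**3 - 6*n**2 - n + 4); subtract s_(1) = -12 ⇒ S(n) = 9*(-3)**n*n**3 + 18*(-3)**n*n**2 + 3*(-3)**n*n - 12*(-3)**n + 12.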